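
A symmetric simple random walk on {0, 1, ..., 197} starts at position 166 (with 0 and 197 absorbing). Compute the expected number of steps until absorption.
E[τ | X_0 = 166] = 5146

Let v_k = E[τ | X_0 = k]. Boundary: v_0 = v_197 = 0. Recurrence: v_k = 1 + (v_{k-1} + v_{k+1})/2 for 1 ≤ k ≤ 196. The particular solution to v_k − (v_{k-1} + v_{k+1})/2 = 1 is v_k = −k^2. Adding homogeneous solution A + B k and matching boundaries gives v_k = k (197 − k). Substituting k = 166: v_166 = 166 · 31 = 5146.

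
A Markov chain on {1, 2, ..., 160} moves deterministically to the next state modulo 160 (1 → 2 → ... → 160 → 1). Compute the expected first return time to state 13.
E[T_13 | X_0 = 13] = 160

The chain cycles deterministically, so starting at state 13 it returns in exactly 160 steps. Equivalently, the stationary distribution is uniform π_j = 1/160 for every state j, so by Kac's formula E[T_13] = 1/π_13 = 160.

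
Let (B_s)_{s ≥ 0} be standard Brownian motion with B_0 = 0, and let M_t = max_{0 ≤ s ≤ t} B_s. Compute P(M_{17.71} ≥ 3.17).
P(M_{17.71} ≥ 3.17) = 2·P(B_{17.71} ≥ 3.17) = 2(1 − Φ(3.17/√17.71)) ≈ 0.4513

By the reflection principle for Brownian motion, P(M_t ≥ a) = 2 · P(B_t ≥ a) for a ≥ 0. Since B_t ~ N(0, t), P(B_t ≥ 3.17) = 1 − Φ(3.17/√t) = 1 − Φ(3.17/√17.71) = 1 − Φ(0.7533). So
  P(M_{17.71} ≥ 3.17) = 2(1 − Φ(0.7533)) ≈ 0.4513.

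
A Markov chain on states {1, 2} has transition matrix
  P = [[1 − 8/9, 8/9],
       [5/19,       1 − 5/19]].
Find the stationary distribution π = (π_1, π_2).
π_1 = 45/197, π_2 = 152/197

Solve πP = π with π_1 + π_2 = 1. From πP = π: π_1 · (1 − 8/9) + π_2 · 5/19 = π_1 ⇒ π_2 · 5/19 = π_1 · 8/9 ⇒ π_2/π_1 = (8/9)/(5/19) = 152/45. Together with π_1 + π_2 = 1:
  π_1 = (5/19)/(8/9 + 5/19) = (5/19)/(197/171) = 45/197,
  π_2 = (8/9)/(8/9 + 5/19) = (8/9)/(197/171) = 152/197.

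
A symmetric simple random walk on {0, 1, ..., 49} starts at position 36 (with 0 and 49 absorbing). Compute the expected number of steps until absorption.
E[τ | X_0 = 36] = 468

Let v_k = E[τ | X_0 = k]. Boundary: v_0 = v_49 = 0. Recurrence: v_k = 1 + (v_{k-1} + v_{k+1})/2 for 1 ≤ k ≤ 48. The particular solution to v_k − (v_{k-1} + v_{k+1})/2 = 1 is v_k = −k^2. Adding homogeneous solution A + B k and matching boundaries gives v_k = k (49 − k). Substituting k = 36: v_36 = 36 · 13 = 468.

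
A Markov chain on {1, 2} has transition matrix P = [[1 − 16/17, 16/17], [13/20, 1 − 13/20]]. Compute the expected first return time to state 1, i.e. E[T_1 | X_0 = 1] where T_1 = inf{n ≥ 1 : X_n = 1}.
E[T_1 | X_0 = 1] = 1/π_1 = 541/221

For an irreducible recurrent Markov chain with stationary distribution π, E[T_i | X_0 = i] = 1/π_i (Kac's formula). Here π_1 = (13/20)/(16/17 + 13/20) = (13/20)/(541/340) = 221/541, so E[T_1 | X_0 = 1] = 1/π_1 = (16/17 + 13/20)/(13/20) = (541/340)/(13/20) = 541/221.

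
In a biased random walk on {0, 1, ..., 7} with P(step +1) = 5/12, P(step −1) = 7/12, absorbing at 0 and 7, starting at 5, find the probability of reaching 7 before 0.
P(hit 7 before 0) = (1 − (7/5)^5) / (1 − (7/5)^7) = 171025/372709

Let u_k denote P(reach 7 before 0 | start at k). Boundary: u_0 = 0, u_7 = 1. Recurrence: u_k = 5/12·u_{k+1} + 7/12·u_{k-1} for 1 ≤ k ≤ 6. Try u_k = A + B·r^k with r = q/p = (7/12)/(5/12) = 7/5. Substitution satisfies the recurrence; boundary conditions give:
  u_k = (1 − r^k) / (1 − r^N) = (1 − (7/5)^5) / (1 − (7/5)^7) = 171025/372709.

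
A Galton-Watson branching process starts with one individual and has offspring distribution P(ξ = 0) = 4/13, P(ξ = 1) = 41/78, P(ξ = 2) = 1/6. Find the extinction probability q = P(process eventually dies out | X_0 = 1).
q = 1

Mean offspring μ = 0·4/13 + 1·41/78 + 2·1/6 = 67/78 ≤ 1. For μ ≤ 1 with offspring not concentrated at 1, the Galton-Watson process goes extinct almost surely, so q = 1.
(Algebraic check: The pgf is f(s) = 4/13 + 41/78·s + 1/6·s². The extinction probability q is the smallest fixed point of f in [0, 1]. Setting s = f(s):
  1/6·s² + (41/78 − 1)·s + 4/13 = 0
  1/6·s² − (4/13 + 1/6)·s + 4/13 = 0
which factors as (s − 1)·(1/6·s − 4/13) = 0, giving roots s = 1 and s = (4/13)/(1/6) = 24/13. Since 24/13 ≥ 1, the smallest root in [0, 1] is s = 1.)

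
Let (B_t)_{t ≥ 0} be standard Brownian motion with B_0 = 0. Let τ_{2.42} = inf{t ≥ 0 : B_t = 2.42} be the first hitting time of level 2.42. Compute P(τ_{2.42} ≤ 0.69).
P(τ_{2.42} ≤ 0.69) = 2(1 − Φ(2.42/√0.69)) = 2(1 − Φ(2.9133)) ≈ 0.0036

By the reflection principle for standard BM, P(τ_b ≤ t) = 2 · P(B_t ≥ b). Since B_t ~ N(0, t), P(B_t ≥ 2.42) = 1 − Φ(2.42/√t) = 1 − Φ(2.42/√0.69) = 1 − Φ(2.9133) ≈ 0.00179. Doubling: P(τ_{2.42} ≤ 0.69) ≈ 2 · 0.00179 = 0.00358 ≈ 0.0036.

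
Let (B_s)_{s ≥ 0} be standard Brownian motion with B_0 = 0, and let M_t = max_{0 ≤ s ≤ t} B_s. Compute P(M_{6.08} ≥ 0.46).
P(M_{6.08} ≥ 0.46) = 2·P(B_{6.08} ≥ 0.46) = 2(1 − Φ(0.46/√6.08)) ≈ 0.8520

By the reflection principle for Brownian motion, P(M_t ≥ a) = 2 · P(B_t ≥ a) for a ≥ 0. Since B_t ~ N(0, t), P(B_t ≥ 0.46) = 1 − Φ(0.46/√t) = 1 − Φ(0.46/√6.08) = 1 − Φ(0.1866). So
  P(M_{6.08} ≥ 0.46) = 2(1 − Φ(0.1866)) ≈ 0.8520.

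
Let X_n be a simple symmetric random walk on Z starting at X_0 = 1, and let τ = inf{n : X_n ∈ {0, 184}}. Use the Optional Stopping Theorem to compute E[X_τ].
E[X_τ] = 1

X_n is a martingale and τ is a bounded-mean stopping time (indeed τ is finite a.s. with bounded expectation since the walk is in a bounded region). By the OST, E[X_τ] = E[X_0] = 1. Equivalently: E[X_τ] = 184 · P(hit 184 first) + 0 · P(hit 0 first) = 184 · (1/184) = 1.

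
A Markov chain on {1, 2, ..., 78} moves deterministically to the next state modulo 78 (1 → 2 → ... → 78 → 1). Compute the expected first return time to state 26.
E[T_26 | X_0 = 26] = 78

The chain cycles deterministically, so starting at state 26 it returns in exactly 78 steps. Equivalently, the stationary distribution is uniform π_j = 1/78 for every state j, so by Kac's formula E[T_26] = 1/π_26 = 78.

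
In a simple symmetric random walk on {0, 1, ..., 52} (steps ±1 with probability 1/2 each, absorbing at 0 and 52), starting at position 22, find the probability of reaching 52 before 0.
P(hit 52 before 0) = 22/52 = 11/26

Let u_k = P(hit 52 before 0 | start at k). Then u_0 = 0, u_52 = 1, and u_k = u_{k-1}/2 + u_{k+1}/2 for 1 ≤ k ≤ 51. This harmonic recurrence is solved by u_k = k/52, giving u_22 = 22/52 = 11/26.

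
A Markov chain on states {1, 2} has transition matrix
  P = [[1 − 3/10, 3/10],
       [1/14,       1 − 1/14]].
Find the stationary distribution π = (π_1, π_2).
π_1 = 5/26, π_2 = 21/26

Solve πP = π with π_1 + π_2 = 1. From πP = π: π_1 · (1 − 3/10) + π_2 · 1/14 = π_1 ⇒ π_2 · 1/14 = π_1 · 3/10 ⇒ π_2/π_1 = (3/10)/(1/14) = 21/5. Together with π_1 + π_2 = 1:
  π_1 = (1/14)/(3/10 + 1/14) = (1/14)/(13/35) = 5/26,
  π_2 = (3/10)/(3/10 + 1/14) = (3/10)/(13/35) = 21/26.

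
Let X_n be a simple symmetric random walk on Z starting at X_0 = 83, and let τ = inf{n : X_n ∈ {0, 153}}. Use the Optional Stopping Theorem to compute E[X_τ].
E[X_τ] = 83

X_n is a martingale and τ is a bounded-mean stopping time (indeed τ is finite a.s. with bounded expectation since the walk is in a bounded region). By the OST, E[X_τ] = E[X_0] = 83. Equivalently: E[X_τ] = 153 · P(hit 153 first) + 0 · P(hit 0 first) = 153 · (83/153) = 83.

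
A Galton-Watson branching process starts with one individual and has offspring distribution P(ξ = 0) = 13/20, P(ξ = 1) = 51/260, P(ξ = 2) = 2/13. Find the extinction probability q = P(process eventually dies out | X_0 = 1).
q = 1

Mean offspring μ = 0·13/20 + 1·51/260 + 2·2/13 = 131/260 ≤ 1. For μ ≤ 1 with offspring not concentrated at 1, the Galton-Watson process goes extinct almost surely, so q = 1.
(Algebraic check: The pgf is f(s) = 13/20 + 51/260·s + 2/13·s². The extinction probability q is the smallest fixed point of f in [0, 1]. Setting s = f(s):
  2/13·s² + (51/260 − 1)·s + 13/20 = 0
  2/13·s² − (13/20 + 2/13)·s + 13/20 = 0
which factors as (s − 1)·(2/13·s − 13/20) = 0, giving roots s = 1 and s = (13/20)/(2/13) = 169/40. Since 169/40 ≥ 1, the smallest root in [0, 1] is s = 1.)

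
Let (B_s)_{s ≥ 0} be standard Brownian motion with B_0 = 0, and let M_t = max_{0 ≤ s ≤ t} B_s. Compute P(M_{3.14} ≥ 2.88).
P(M_{3.14} ≥ 2.88) = 2·P(B_{3.14} ≥ 2.88) = 2(1 − Φ(2.88/√3.14)) ≈ 0.1041

By the reflection principle for Brownian motion, P(M_t ≥ a) = 2 · P(B_t ≥ a) for a ≥ 0. Since B_t ~ N(0, t), P(B_t ≥ 2.88) = 1 − Φ(2.88/√t) = 1 − Φ(2.88/√3.14) = 1 − Φ(1.6253). So
  P(M_{3.14} ≥ 2.88) = 2(1 − Φ(1.6253)) ≈ 0.1041.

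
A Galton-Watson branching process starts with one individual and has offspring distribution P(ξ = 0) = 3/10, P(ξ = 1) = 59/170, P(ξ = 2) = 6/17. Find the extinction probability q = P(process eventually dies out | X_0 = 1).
q = 17/20

The pgf is f(s) = 3/10 + 59/170·s + 6/17·s². The extinction probability q is the smallest fixed point of f in [0, 1]. Setting s = f(s):
  6/17·s² + (59/170 − 1)·s + 3/10 = 0
  6/17·s² − (3/10 + 6/17)·s + 3/10 = 0
which factors as (s − 1)·(6/17·s − 3/10) = 0, giving roots s = 1 and s = (3/10)/(6/17) = 17/20.
Mean offspring μ = 59/170 + 2·6/17 = 179/170 > 1 (supercritical), so q < 1. The extinction probability is the smaller root: q = (3/10)/(6/17) = 17/20.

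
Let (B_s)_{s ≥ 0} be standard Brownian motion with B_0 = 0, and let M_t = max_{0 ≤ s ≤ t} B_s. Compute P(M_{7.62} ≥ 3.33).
P(M_{7.62} ≥ 3.33) = 2·P(B_{7.62} ≥ 3.33) = 2(1 − Φ(3.33/√7.62)) ≈ 0.2277

By the reflection principle for Brownian motion, P(M_t ≥ a) = 2 · P(B_t ≥ a) for a ≥ 0. Since B_t ~ N(0, t), P(B_t ≥ 3.33) = 1 − Φ(3.33/√t) = 1 − Φ(3.33/√7.62) = 1 − Φ(1.2063). So
  P(M_{7.62} ≥ 3.33) = 2(1 − Φ(1.2063)) ≈ 0.2277.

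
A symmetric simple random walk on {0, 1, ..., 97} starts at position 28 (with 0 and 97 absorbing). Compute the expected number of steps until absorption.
E[τ | X_0 = 28] = 1932

Let v_k = E[τ | X_0 = k]. Boundary: v_0 = v_97 = 0. Recurrence: v_k = 1 + (v_{k-1} + v_{k+1})/2 for 1 ≤ k ≤ 96. The particular solution to v_k − (v_{k-1} + v_{k+1})/2 = 1 is v_k = −k^2. Adding homogeneous solution A + B k and matching boundaries gives v_k = k (97 − k). Substituting k = 28: v_28 = 28 · 69 = 1932.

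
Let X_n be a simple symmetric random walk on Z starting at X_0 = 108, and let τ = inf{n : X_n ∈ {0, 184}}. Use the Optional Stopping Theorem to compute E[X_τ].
E[X_τ] = 108

X_n is a martingale and τ is a bounded-mean stopping time (indeed τ is finite a.s. with bounded expectation since the walk is in a bounded region). By the OST, E[X_τ] = E[X_0] = 108. Equivalently: E[X_τ] = 184 · P(hit 184 first) + 0 · P(hit 0 first) = 184 · (108/184) = 108.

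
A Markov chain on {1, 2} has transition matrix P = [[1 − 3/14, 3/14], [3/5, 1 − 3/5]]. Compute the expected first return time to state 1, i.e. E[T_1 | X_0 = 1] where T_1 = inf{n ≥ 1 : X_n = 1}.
E[T_1 | X_0 = 1] = 1/π_1 = 19/14

For an irreducible recurrent Markov chain with stationary distribution π, E[T_i | X_0 = i] = 1/π_i (Kac's formula). Here π_1 = (3/5)/(3/14 + 3/5) = (3/5)/(57/70) = 14/19, so E[T_1 | X_0 = 1] = 1/π_1 = (3/14 + 3/5)/(3/5) = (57/70)/(3/5) = 19/14.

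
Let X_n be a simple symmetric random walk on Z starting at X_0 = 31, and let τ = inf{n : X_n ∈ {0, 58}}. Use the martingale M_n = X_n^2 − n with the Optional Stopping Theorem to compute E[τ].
E[τ] = 837

M_n = X_n^2 − n is a martingale (since E[X_{n+1}^2 | F_n] = X_n^2 + 1). By OST (τ has finite mean in a bounded region), E[M_τ] = E[M_0] = X_0^2 − 0 = 31^2 = 961. Also E[M_τ] = E[X_τ^2] − E[τ]. The walk exits at 0 or 58, with P(hit 58 first) = 31/58, so E[X_τ^2] = 58^2 · 31/58 + 0 = 1798. Thus E[τ] = E[X_τ^2] − E[M_τ] = 1798 − 961 = 837 = 31(58 − 31) = 837.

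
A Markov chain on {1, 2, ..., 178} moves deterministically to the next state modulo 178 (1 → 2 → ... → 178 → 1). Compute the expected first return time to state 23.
E[T_23 | X_0 = 23] = 178

The chain cycles deterministically, so starting at state 23 it returns in exactly 178 steps. Equivalently, the stationary distribution is uniform π_j = 1/178 for every state j, so by Kac's formula E[T_23] = 1/π_23 = 178.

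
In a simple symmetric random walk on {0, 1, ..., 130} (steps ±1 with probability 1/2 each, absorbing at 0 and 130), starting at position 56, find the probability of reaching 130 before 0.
P(hit 130 before 0) = 56/130 = 28/65

Let u_k = P(hit 130 before 0 | start at k). Then u_0 = 0, u_130 = 1, and u_k = u_{k-1}/2 + u_{k+1}/2 for 1 ≤ k ≤ 129. This harmonic recurrence is solved by u_k = k/130, giving u_56 = 56/130 = 28/65.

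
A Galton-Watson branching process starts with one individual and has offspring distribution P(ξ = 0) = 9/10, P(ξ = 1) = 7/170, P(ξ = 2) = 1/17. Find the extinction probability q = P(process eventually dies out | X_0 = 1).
q = 1

Mean offspring μ = 0·9/10 + 1·7/170 + 2·1/17 = 27/170 ≤ 1. For μ ≤ 1 with offspring not concentrated at 1, the Galton-Watson process goes extinct almost surely, so q = 1.
(Algebraic check: The pgf is f(s) = 9/10 + 7/170·s + 1/17·s². The extinction probability q is the smallest fixed point of f in [0, 1]. Setting s = f(s):
  1/17·s² + (7/170 − 1)·s + 9/10 = 0
  1/17·s² − (9/10 + 1/17)·s + 9/10 = 0
which factors as (s − 1)·(1/17·s − 9/10) = 0, giving roots s = 1 and s = (9/10)/(1/17) = 153/10. Since 153/10 ≥ 1, the smallest root in [0, 1] is s = 1.)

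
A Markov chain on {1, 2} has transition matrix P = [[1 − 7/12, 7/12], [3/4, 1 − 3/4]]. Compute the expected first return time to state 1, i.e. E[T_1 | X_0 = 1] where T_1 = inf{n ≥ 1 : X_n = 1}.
E[T_1 | X_0 = 1] = 1/π_1 = 16/9

For an irreducible recurrent Markov chain with stationary distribution π, E[T_i | X_0 = i] = 1/π_i (Kac's formula). Here π_1 = (3/4)/(7/12 + 3/4) = (3/4)/(4/3) = 9/16, so E[T_1 | X_0 = 1] = 1/π_1 = (7/12 + 3/4)/(3/4) = (4/3)/(3/4) = 16/9.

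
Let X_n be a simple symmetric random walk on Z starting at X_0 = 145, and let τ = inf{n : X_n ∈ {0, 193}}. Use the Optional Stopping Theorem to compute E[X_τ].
E[X_τ] = 145

X_n is a martingale and τ is a bounded-mean stopping time (indeed τ is finite a.s. with bounded expectation since the walk is in a bounded region). By the OST, E[X_τ] = E[X_0] = 145. Equivalently: E[X_τ] = 193 · P(hit 193 first) + 0 · P(hit 0 first) = 193 · (145/193) = 145.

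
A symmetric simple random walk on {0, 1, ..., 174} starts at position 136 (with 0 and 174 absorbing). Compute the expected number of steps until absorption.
E[τ | X_0 = 136] = 5168

Let v_k = E[τ | X_0 = k]. Boundary: v_0 = v_174 = 0. Recurrence: v_k = 1 + (v_{k-1} + v_{k+1})/2 for 1 ≤ k ≤ 173. The particular solution to v_k − (v_{k-1} + v_{k+1})/2 = 1 is v_k = −k^2. Adding homogeneous solution A + B k and matching boundaries gives v_k = k (174 − k). Substituting k = 136: v_136 = 136 · 38 = 5168.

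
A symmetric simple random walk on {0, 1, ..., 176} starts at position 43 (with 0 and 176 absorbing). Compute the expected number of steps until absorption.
E[τ | X_0 = 43] = 5719

Let v_k = E[τ | X_0 = k]. Boundary: v_0 = v_176 = 0. Recurrence: v_k = 1 + (v_{k-1} + v_{k+1})/2 for 1 ≤ k ≤ 175. The particular solution to v_k − (v_{k-1} + v_{k+1})/2 = 1 is v_k = −k^2. Adding homogeneous solution A + B k and matching boundaries gives v_k = k (176 − k). Substituting k = 43: v_43 = 43 · 133 = 5719.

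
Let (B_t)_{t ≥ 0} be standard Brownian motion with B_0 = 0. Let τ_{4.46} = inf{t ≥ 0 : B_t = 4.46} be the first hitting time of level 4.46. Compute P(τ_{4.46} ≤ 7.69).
P(τ_{4.46} ≤ 7.69) = 2(1 − Φ(4.46/√7.69)) = 2(1 − Φ(1.6083)) ≈ 0.1078

By the reflection principle for standard BM, P(τ_b ≤ t) = 2 · P(B_t ≥ b). Since B_t ~ N(0, t), P(B_t ≥ 4.46) = 1 − Φ(4.46/√t) = 1 − Φ(4.46/√7.69) = 1 − Φ(1.6083) ≈ 0.05388. Doubling: P(τ_{4.46} ≤ 7.69) ≈ 2 · 0.05388 = 0.10776 ≈ 0.1078.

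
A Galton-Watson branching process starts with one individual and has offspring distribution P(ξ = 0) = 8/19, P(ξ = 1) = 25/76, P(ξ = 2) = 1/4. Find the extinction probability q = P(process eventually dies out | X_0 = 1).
q = 1

Mean offspring μ = 0·8/19 + 1·25/76 + 2·1/4 = 63/76 ≤ 1. For μ ≤ 1 with offspring not concentrated at 1, the Galton-Watson process goes extinct almost surely, so q = 1.
(Algebraic check: The pgf is f(s) = 8/19 + 25/76·s + 1/4·s². The extinction probability q is the smallest fixed point of f in [0, 1]. Setting s = f(s):
  1/4·s² + (25/76 − 1)·s + 8/19 = 0
  1/4·s² − (8/19 + 1/4)·s + 8/19 = 0
which factors as (s − 1)·(1/4·s − 8/19) = 0, giving roots s = 1 and s = (8/19)/(1/4) = 32/19. Since 32/19 ≥ 1, the smallest root in [0, 1] is s = 1.)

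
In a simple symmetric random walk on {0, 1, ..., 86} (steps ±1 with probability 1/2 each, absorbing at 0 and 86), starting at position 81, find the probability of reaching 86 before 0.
P(hit 86 before 0) = 81/86

Let u_k = P(hit 86 before 0 | start at k). Then u_0 = 0, u_86 = 1, and u_k = u_{k-1}/2 + u_{k+1}/2 for 1 ≤ k ≤ 85. This harmonic recurrence is solved by u_k = k/86, giving u_81 = 81/86.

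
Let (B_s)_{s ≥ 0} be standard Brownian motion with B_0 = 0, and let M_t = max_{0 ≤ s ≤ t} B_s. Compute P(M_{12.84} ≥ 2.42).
P(M_{12.84} ≥ 2.42) = 2·P(B_{12.84} ≥ 2.42) = 2(1 − Φ(2.42/√12.84)) ≈ 0.4994

By the reflection principle for Brownian motion, P(M_t ≥ a) = 2 · P(B_t ≥ a) for a ≥ 0. Since B_t ~ N(0, t), P(B_t ≥ 2.42) = 1 − Φ(2.42/√t) = 1 − Φ(2.42/√12.84) = 1 − Φ(0.6754). So
  P(M_{12.84} ≥ 2.42) = 2(1 − Φ(0.6754)) ≈ 0.4994.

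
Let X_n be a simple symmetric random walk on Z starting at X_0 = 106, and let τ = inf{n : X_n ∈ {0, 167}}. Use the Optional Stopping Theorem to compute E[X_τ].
E[X_τ] = 106

X_n is a martingale and τ is a bounded-mean stopping time (indeed τ is finite a.s. with bounded expectation since the walk is in a bounded region). By the OST, E[X_τ] = E[X_0] = 106. Equivalently: E[X_τ] = 167 · P(hit 167 first) + 0 · P(hit 0 first) = 167 · (106/167) = 106.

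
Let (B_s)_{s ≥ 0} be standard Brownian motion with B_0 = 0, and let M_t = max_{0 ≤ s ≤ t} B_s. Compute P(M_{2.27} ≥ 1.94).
P(M_{2.27} ≥ 1.94) = 2·P(B_{2.27} ≥ 1.94) = 2(1 − Φ(1.94/√2.27)) ≈ 0.1979

By the reflection principle for Brownian motion, P(M_t ≥ a) = 2 · P(B_t ≥ a) for a ≥ 0. Since B_t ~ N(0, t), P(B_t ≥ 1.94) = 1 − Φ(1.94/√t) = 1 − Φ(1.94/√2.27) = 1 − Φ(1.2876). So
  P(M_{2.27} ≥ 1.94) = 2(1 − Φ(1.2876)) ≈ 0.1979.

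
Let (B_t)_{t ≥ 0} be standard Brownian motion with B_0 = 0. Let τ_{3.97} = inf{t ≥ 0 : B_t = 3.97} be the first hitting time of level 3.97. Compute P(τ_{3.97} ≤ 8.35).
P(τ_{3.97} ≤ 8.35) = 2(1 − Φ(3.97/√8.35)) = 2(1 − Φ(1.3739)) ≈ 0.1695

By the reflection principle for standard BM, P(τ_b ≤ t) = 2 · P(B_t ≥ b). Since B_t ~ N(0, t), P(B_t ≥ 3.97) = 1 − Φ(3.97/√t) = 1 − Φ(3.97/√8.35) = 1 − Φ(1.3739) ≈ 0.08474. Doubling: P(τ_{3.97} ≤ 8.35) ≈ 2 · 0.08474 = 0.16948 ≈ 0.1695.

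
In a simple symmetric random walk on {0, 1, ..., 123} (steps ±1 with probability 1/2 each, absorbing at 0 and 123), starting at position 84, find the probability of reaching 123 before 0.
P(hit 123 before 0) = 84/123 = 28/41

Let u_k = P(hit 123 before 0 | start at k). Then u_0 = 0, u_123 = 1, and u_k = u_{k-1}/2 + u_{k+1}/2 for 1 ≤ k ≤ 122. This harmonic recurrence is solved by u_k = k/123, giving u_84 = 84/123 = 28/41.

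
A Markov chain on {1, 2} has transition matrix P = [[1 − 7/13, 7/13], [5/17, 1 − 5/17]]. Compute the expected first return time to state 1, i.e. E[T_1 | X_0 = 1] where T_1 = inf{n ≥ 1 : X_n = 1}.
E[T_1 | X_0 = 1] = 1/π_1 = 184/65

For an irreducible recurrent Markov chain with stationary distribution π, E[T_i | X_0 = i] = 1/π_i (Kac's formula). Here π_1 = (5/17)/(7/13 + 5/17) = (5/17)/(184/221) = 65/184, so E[T_1 | X_0 = 1] = 1/π_1 = (7/13 + 5/17)/(5/17) = (184/221)/(5/17) = 184/65.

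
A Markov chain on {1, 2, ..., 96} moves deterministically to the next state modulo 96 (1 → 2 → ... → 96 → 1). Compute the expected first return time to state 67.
E[T_67 | X_0 = 67] = 96

The chain cycles deterministically, so starting at state 67 it returns in exactly 96 steps. Equivalently, the stationary distribution is uniform π_j = 1/96 for every state j, so by Kac's formula E[T_67] = 1/π_67 = 96.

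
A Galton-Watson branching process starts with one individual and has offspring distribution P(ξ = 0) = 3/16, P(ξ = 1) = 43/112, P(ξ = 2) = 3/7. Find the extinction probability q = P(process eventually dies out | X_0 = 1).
q = 7/16

The pgf is f(s) = 3/16 + 43/112·s + 3/7·s². The extinction probability q is the smallest fixed point of f in [0, 1]. Setting s = f(s):
  3/7·s² + (43/112 − 1)·s + 3/16 = 0
  3/7·s² − (3/16 + 3/7)·s + 3/16 = 0
which factors as (s − 1)·(3/7·s − 3/16) = 0, giving roots s = 1 and s = (3/16)/(3/7) = 7/16.
Mean offspring μ = 43/112 + 2·3/7 = 139/112 > 1 (supercritical), so q < 1. The extinction probability is the smaller root: q = (3/16)/(3/7) = 7/16.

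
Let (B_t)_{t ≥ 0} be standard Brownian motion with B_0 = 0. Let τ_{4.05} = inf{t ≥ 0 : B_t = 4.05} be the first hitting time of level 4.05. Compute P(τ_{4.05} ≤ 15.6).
P(τ_{4.05} ≤ 15.6) = 2(1 − Φ(4.05/√15.6)) = 2(1 − Φ(1.0254)) ≈ 0.3052

By the reflection principle for standard BM, P(τ_b ≤ t) = 2 · P(B_t ≥ b). Since B_t ~ N(0, t), P(B_t ≥ 4.05) = 1 − Φ(4.05/√t) = 1 − Φ(4.05/√15.6) = 1 − Φ(1.0254) ≈ 0.15259. Doubling: P(τ_{4.05} ≤ 15.6) ≈ 2 · 0.15259 = 0.30518 ≈ 0.3052.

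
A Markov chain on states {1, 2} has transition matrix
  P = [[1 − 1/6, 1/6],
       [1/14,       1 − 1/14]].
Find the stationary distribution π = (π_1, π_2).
π_1 = 3/10, π_2 = 7/10

Solve πP = π with π_1 + π_2 = 1. From πP = π: π_1 · (1 − 1/6) + π_2 · 1/14 = π_1 ⇒ π_2 · 1/14 = π_1 · 1/6 ⇒ π_2/π_1 = (1/6)/(1/14) = 7/3. Together with π_1 + π_2 = 1:
  π_1 = (1/14)/(1/6 + 1/14) = (1/14)/(5/21) = 3/10,
  π_2 = (1/6)/(1/6 + 1/14) = (1/6)/(5/21) = 7/10.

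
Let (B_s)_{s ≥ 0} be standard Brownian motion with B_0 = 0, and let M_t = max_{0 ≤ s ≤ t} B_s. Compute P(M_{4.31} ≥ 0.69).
P(M_{4.31} ≥ 0.69) = 2·P(B_{4.31} ≥ 0.69) = 2(1 − Φ(0.69/√4.31)) ≈ 0.7396

By the reflection principle for Brownian motion, P(M_t ≥ a) = 2 · P(B_t ≥ a) for a ≥ 0. Since B_t ~ N(0, t), P(B_t ≥ 0.69) = 1 − Φ(0.69/√t) = 1 − Φ(0.69/√4.31) = 1 − Φ(0.3324). So
  P(M_{4.31} ≥ 0.69) = 2(1 − Φ(0.3324)) ≈ 0.7396.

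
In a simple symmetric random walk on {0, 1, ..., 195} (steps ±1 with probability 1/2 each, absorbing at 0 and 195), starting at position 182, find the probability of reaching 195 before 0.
P(hit 195 before 0) = 182/195 = 14/15

Let u_k = P(hit 195 before 0 | start at k). Then u_0 = 0, u_195 = 1, and u_k = u_{k-1}/2 + u_{k+1}/2 for 1 ≤ k ≤ 194. This harmonic recurrence is solved by u_k = k/195, giving u_182 = 182/195 = 14/15.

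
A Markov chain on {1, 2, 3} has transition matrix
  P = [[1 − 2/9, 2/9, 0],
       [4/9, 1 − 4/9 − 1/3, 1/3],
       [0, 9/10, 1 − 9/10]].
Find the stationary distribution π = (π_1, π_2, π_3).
π = (54/91, 27/91, 10/91)

This is a birth-death chain on three states, which satisfies detailed balance: π_1 · P_{12} = π_2 · P_{21} and π_2 · P_{23} = π_3 · P_{32}.
From π_1 · 2/9 = π_2 · 4/9: π_2/π_1 = (2/9)/(4/9) = 1/2.
From π_2 · 1/3 = π_3 · 9/10: π_3/π_2 = (1/3)/(9/10) = 10/27.
Take π_1 proportional to 1; then unnormalized π = (1, 1/2, 5/27). Normalize by dividing by the sum 91/54:
  π = (54/91, 27/91, 10/91).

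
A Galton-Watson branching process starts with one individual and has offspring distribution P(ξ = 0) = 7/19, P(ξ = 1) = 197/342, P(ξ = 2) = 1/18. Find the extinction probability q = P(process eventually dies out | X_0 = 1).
q = 1

Mean offspring μ = 0·7/19 + 1·197/342 + 2·1/18 = 235/342 ≤ 1. For μ ≤ 1 with offspring not concentrated at 1, the Galton-Watson process goes extinct almost surely, so q = 1.
(Algebraic check: The pgf is f(s) = 7/19 + 197/342·s + 1/18·s². The extinction probability q is the smallest fixed point of f in [0, 1]. Setting s = f(s):
  1/18·s² + (197/342 − 1)·s + 7/19 = 0
  1/18·s² − (7/19 + 1/18)·s + 7/19 = 0
which factors as (s − 1)·(1/18·s − 7/19) = 0, giving roots s = 1 and s = (7/19)/(1/18) = 126/19. Since 126/19 ≥ 1, the smallest root in [0, 1] is s = 1.)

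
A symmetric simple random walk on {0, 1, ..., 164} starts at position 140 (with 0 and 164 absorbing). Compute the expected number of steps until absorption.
E[τ | X_0 = 140] = 3360

Let v_k = E[τ | X_0 = k]. Boundary: v_0 = v_164 = 0. Recurrence: v_k = 1 + (v_{k-1} + v_{k+1})/2 for 1 ≤ k ≤ 163. The particular solution to v_k − (v_{k-1} + v_{k+1})/2 = 1 is v_k = −k^2. Adding homogeneous solution A + B k and matching boundaries gives v_k = k (164 − k). Substituting k = 140: v_140 = 140 · 24 = 3360.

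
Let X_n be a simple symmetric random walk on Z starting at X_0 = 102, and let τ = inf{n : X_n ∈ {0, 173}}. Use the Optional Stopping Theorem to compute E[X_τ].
E[X_τ] = 102

X_n is a martingale and τ is a bounded-mean stopping time (indeed τ is finite a.s. with bounded expectation since the walk is in a bounded region). By the OST, E[X_τ] = E[X_0] = 102. Equivalently: E[X_τ] = 173 · P(hit 173 first) + 0 · P(hit 0 first) = 173 · (102/173) = 102.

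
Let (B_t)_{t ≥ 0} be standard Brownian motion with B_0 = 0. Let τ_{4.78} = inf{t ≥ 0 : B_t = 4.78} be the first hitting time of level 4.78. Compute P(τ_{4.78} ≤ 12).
P(τ_{4.78} ≤ 12) = 2(1 − Φ(4.78/√12)) = 2(1 − Φ(1.3799)) ≈ 0.1676

By the reflection principle for standard BM, P(τ_b ≤ t) = 2 · P(B_t ≥ b). Since B_t ~ N(0, t), P(B_t ≥ 4.78) = 1 − Φ(4.78/√t) = 1 − Φ(4.78/√12) = 1 − Φ(1.3799) ≈ 0.08381. Doubling: P(τ_{4.78} ≤ 12) ≈ 2 · 0.08381 = 0.16762 ≈ 0.1676.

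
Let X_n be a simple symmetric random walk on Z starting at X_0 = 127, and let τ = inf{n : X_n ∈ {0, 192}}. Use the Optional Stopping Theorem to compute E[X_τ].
E[X_τ] = 127

X_n is a martingale and τ is a bounded-mean stopping time (indeed τ is finite a.s. with bounded expectation since the walk is in a bounded region). By the OST, E[X_τ] = E[X_0] = 127. Equivalently: E[X_τ] = 192 · P(hit 192 first) + 0 · P(hit 0 first) = 192 · (127/192) = 127.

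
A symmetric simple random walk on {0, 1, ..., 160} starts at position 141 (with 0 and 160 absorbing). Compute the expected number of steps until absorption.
E[τ | X_0 = 141] = 2679

Let v_k = E[τ | X_0 = k]. Boundary: v_0 = v_160 = 0. Recurrence: v_k = 1 + (v_{k-1} + v_{k+1})/2 for 1 ≤ k ≤ 159. The particular solution to v_k − (v_{k-1} + v_{k+1})/2 = 1 is v_k = −k^2. Adding homogeneous solution A + B k and matching boundaries gives v_k = k (160 − k). Substituting k = 141: v_141 = 141 · 19 = 2679.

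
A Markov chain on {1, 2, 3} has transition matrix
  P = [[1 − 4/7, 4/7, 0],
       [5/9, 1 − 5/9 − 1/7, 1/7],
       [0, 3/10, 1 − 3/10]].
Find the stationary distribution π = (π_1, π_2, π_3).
π = (245/617, 252/617, 120/617)

This is a birth-death chain on three states, which satisfies detailed balance: π_1 · P_{12} = π_2 · P_{21} and π_2 · P_{23} = π_3 · P_{32}.
From π_1 · 4/7 = π_2 · 5/9: π_2/π_1 = (4/7)/(5/9) = 36/35.
From π_2 · 1/7 = π_3 · 3/10: π_3/π_2 = (1/7)/(3/10) = 10/21.
Take π_1 proportional to 1; then unnormalized π = (1, 36/35, 24/49). Normalize by dividing by the sum 617/245:
  π = (245/617, 252/617, 120/617).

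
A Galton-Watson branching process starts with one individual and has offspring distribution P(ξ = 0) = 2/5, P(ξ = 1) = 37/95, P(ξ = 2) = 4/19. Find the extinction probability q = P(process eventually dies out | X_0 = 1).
q = 1

Mean offspring μ = 0·2/5 + 1·37/95 + 2·4/19 = 77/95 ≤ 1. For μ ≤ 1 with offspring not concentrated at 1, the Galton-Watson process goes extinct almost surely, so q = 1.
(Algebraic check: The pgf is f(s) = 2/5 + 37/95·s + 4/19·s². The extinction probability q is the smallest fixed point of f in [0, 1]. Setting s = f(s):
  4/19·s² + (37/95 − 1)·s + 2/5 = 0
  4/19·s² − (2/5 + 4/19)·s + 2/5 = 0
which factors as (s − 1)·(4/19·s − 2/5) = 0, giving roots s = 1 and s = (2/5)/(4/19) = 19/10. Since 19/10 ≥ 1, the smallest root in [0, 1] is s = 1.)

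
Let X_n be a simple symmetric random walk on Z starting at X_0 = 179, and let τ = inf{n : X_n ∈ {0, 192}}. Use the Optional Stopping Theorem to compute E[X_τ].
E[X_τ] = 179

X_n is a martingale and τ is a bounded-mean stopping time (indeed τ is finite a.s. with bounded expectation since the walk is in a bounded region). By the OST, E[X_τ] = E[X_0] = 179. Equivalently: E[X_τ] = 192 · P(hit 192 first) + 0 · P(hit 0 first) = 192 · (179/192) = 179.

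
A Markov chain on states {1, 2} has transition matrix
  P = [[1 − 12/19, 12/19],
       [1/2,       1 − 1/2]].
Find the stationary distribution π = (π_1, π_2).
π_1 = 19/43, π_2 = 24/43

Solve πP = π with π_1 + π_2 = 1. From πP = π: π_1 · (1 − 12/19) + π_2 · 1/2 = π_1 ⇒ π_2 · 1/2 = π_1 · 12/19 ⇒ π_2/π_1 = (12/19)/(1/2) = 24/19. Together with π_1 + π_2 = 1:
  π_1 = (1/2)/(12/19 + 1/2) = (1/2)/(43/38) = 19/43,
  π_2 = (12/19)/(12/19 + 1/2) = (12/19)/(43/38) = 24/43.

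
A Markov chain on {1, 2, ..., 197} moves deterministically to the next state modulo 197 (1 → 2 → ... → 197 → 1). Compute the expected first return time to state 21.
E[T_21 | X_0 = 21] = 197

The chain cycles deterministically, so starting at state 21 it returns in exactly 197 steps. Equivalently, the stationary distribution is uniform π_j = 1/197 for every state j, so by Kac's formula E[T_21] = 1/π_21 = 197.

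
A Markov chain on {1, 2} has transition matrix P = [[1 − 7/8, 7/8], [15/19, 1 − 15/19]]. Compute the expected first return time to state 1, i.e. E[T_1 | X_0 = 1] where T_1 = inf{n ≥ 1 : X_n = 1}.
E[T_1 | X_0 = 1] = 1/π_1 = 253/120

For an irreducible recurrent Markov chain with stationary distribution π, E[T_i | X_0 = i] = 1/π_i (Kac's formula). Here π_1 = (15/19)/(7/8 + 15/19) = (15/19)/(253/152) = 120/253, so E[T_1 | X_0 = 1] = 1/π_1 = (7/8 + 15/19)/(15/19) = (253/152)/(15/19) = 253/120.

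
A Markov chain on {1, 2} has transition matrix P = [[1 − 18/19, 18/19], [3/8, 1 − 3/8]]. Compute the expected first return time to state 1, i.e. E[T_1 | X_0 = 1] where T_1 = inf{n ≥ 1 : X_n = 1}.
E[T_1 | X_0 = 1] = 1/π_1 = 67/19

For an irreducible recurrent Markov chain with stationary distribution π, E[T_i | X_0 = i] = 1/π_i (Kac's formula). Here π_1 = (3/8)/(18/19 + 3/8) = (3/8)/(201/152) = 19/67, so E[T_1 | X_0 = 1] = 1/π_1 = (18/19 + 3/8)/(3/8) = (201/152)/(3/8) = 67/19.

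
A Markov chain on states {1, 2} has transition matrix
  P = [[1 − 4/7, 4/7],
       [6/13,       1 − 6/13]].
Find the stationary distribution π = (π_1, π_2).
π_1 = 21/47, π_2 = 26/47

Solve πP = π with π_1 + π_2 = 1. From πP = π: π_1 · (1 − 4/7) + π_2 · 6/13 = π_1 ⇒ π_2 · 6/13 = π_1 · 4/7 ⇒ π_2/π_1 = (4/7)/(6/13) = 26/21. Together with π_1 + π_2 = 1:
  π_1 = (6/13)/(4/7 + 6/13) = (6/13)/(94/91) = 21/47,
  π_2 = (4/7)/(4/7 + 6/13) = (4/7)/(94/91) = 26/47.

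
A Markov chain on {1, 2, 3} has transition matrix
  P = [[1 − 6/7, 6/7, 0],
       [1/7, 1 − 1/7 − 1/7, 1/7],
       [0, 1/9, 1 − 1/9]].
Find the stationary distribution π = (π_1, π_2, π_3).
π = (7/103, 42/103, 54/103)

This is a birth-death chain on three states, which satisfies detailed balance: π_1 · P_{12} = π_2 · P_{21} and π_2 · P_{23} = π_3 · P_{32}.
From π_1 · 6/7 = π_2 · 1/7: π_2/π_1 = (6/7)/(1/7) = 6.
From π_2 · 1/7 = π_3 · 1/9: π_3/π_2 = (1/7)/(1/9) = 9/7.
Take π_1 proportional to 1; then unnormalized π = (1, 6, 54/7). Normalize by dividing by the sum 103/7:
  π = (7/103, 42/103, 54/103).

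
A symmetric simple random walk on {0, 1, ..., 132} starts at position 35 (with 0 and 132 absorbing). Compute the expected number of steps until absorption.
E[τ | X_0 = 35] = 3395

Let v_k = E[τ | X_0 = k]. Boundary: v_0 = v_132 = 0. Recurrence: v_k = 1 + (v_{k-1} + v_{k+1})/2 for 1 ≤ k ≤ 131. The particular solution to v_k − (v_{k-1} + v_{k+1})/2 = 1 is v_k = −k^2. Adding homogeneous solution A + B k and matching boundaries gives v_k = k (132 − k). Substituting k = 35: v_35 = 35 · 97 = 3395.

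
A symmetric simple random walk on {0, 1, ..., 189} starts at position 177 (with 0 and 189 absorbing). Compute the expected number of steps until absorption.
E[τ | X_0 = 177] = 2124

Let v_k = E[τ | X_0 = k]. Boundary: v_0 = v_189 = 0. Recurrence: v_k = 1 + (v_{k-1} + v_{k+1})/2 for 1 ≤ k ≤ 188. The particular solution to v_k − (v_{k-1} + v_{k+1})/2 = 1 is v_k = −k^2. Adding homogeneous solution A + B k and matching boundaries gives v_k = k (189 − k). Substituting k = 177: v_177 = 177 · 12 = 2124.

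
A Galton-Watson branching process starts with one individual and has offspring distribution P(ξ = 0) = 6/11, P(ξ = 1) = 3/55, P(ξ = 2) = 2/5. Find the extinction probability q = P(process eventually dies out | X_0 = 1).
q = 1

Mean offspring μ = 0·6/11 + 1·3/55 + 2·2/5 = 47/55 ≤ 1. For μ ≤ 1 with offspring not concentrated at 1, the Galton-Watson process goes extinct almost surely, so q = 1.
(Algebraic check: The pgf is f(s) = 6/11 + 3/55·s + 2/5·s². The extinction probability q is the smallest fixed point of f in [0, 1]. Setting s = f(s):
  2/5·s² + (3/55 − 1)·s + 6/11 = 0
  2/5·s² − (6/11 + 2/5)·s + 6/11 = 0
which factors as (s − 1)·(2/5·s − 6/11) = 0, giving roots s = 1 and s = (6/11)/(2/5) = 15/11. Since 15/11 ≥ 1, the smallest root in [0, 1] is s = 1.)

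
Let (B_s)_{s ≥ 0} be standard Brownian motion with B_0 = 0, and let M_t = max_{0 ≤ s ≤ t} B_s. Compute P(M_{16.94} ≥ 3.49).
P(M_{16.94} ≥ 3.49) = 2·P(B_{16.94} ≥ 3.49) = 2(1 − Φ(3.49/√16.94)) ≈ 0.3965

By the reflection principle for Brownian motion, P(M_t ≥ a) = 2 · P(B_t ≥ a) for a ≥ 0. Since B_t ~ N(0, t), P(B_t ≥ 3.49) = 1 − Φ(3.49/√t) = 1 − Φ(3.49/√16.94) = 1 − Φ(0.8479). So
  P(M_{16.94} ≥ 3.49) = 2(1 − Φ(0.8479)) ≈ 0.3965.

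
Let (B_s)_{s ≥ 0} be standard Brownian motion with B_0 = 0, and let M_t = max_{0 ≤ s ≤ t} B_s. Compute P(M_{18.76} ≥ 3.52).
P(M_{18.76} ≥ 3.52) = 2·P(B_{18.76} ≥ 3.52) = 2(1 − Φ(3.52/√18.76)) ≈ 0.4164

By the reflection principle for Brownian motion, P(M_t ≥ a) = 2 · P(B_t ≥ a) for a ≥ 0. Since B_t ~ N(0, t), P(B_t ≥ 3.52) = 1 − Φ(3.52/√t) = 1 − Φ(3.52/√18.76) = 1 − Φ(0.8127). So
  P(M_{18.76} ≥ 3.52) = 2(1 − Φ(0.8127)) ≈ 0.4164.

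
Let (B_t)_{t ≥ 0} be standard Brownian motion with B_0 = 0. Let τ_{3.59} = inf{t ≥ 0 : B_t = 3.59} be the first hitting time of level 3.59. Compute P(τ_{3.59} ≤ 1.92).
P(τ_{3.59} ≤ 1.92) = 2(1 − Φ(3.59/√1.92)) = 2(1 − Φ(2.5909)) ≈ 0.0096

By the reflection principle for standard BM, P(τ_b ≤ t) = 2 · P(B_t ≥ b). Since B_t ~ N(0, t), P(B_t ≥ 3.59) = 1 − Φ(3.59/√t) = 1 − Φ(3.59/√1.92) = 1 − Φ(2.5909) ≈ 0.00479. Doubling: P(τ_{3.59} ≤ 1.92) ≈ 2 · 0.00479 = 0.00958 ≈ 0.0096.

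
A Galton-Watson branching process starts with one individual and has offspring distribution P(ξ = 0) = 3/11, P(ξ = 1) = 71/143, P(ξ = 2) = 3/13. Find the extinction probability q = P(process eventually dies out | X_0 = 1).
q = 1

Mean offspring μ = 0·3/11 + 1·71/143 + 2·3/13 = 137/143 ≤ 1. For μ ≤ 1 with offspring not concentrated at 1, the Galton-Watson process goes extinct almost surely, so q = 1.
(Algebraic check: The pgf is f(s) = 3/11 + 71/143·s + 3/13·s². The extinction probability q is the smallest fixed point of f in [0, 1]. Setting s = f(s):
  3/13·s² + (71/143 − 1)·s + 3/11 = 0
  3/13·s² − (3/11 + 3/13)·s + 3/11 = 0
which factors as (s − 1)·(3/13·s − 3/11) = 0, giving roots s = 1 and s = (3/11)/(3/13) = 13/11. Since 13/11 ≥ 1, the smallest root in [0, 1] is s = 1.)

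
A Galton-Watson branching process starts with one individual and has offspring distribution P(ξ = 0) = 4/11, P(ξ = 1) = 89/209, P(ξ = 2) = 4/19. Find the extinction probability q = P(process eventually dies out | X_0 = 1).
q = 1

Mean offspring μ = 0·4/11 + 1·89/209 + 2·4/19 = 177/209 ≤ 1. For μ ≤ 1 with offspring not concentrated at 1, the Galton-Watson process goes extinct almost surely, so q = 1.
(Algebraic check: The pgf is f(s) = 4/11 + 89/209·s + 4/19·s². The extinction probability q is the smallest fixed point of f in [0, 1]. Setting s = f(s):
  4/19·s² + (89/209 − 1)·s + 4/11 = 0
  4/19·s² − (4/11 + 4/19)·s + 4/11 = 0
which factors as (s − 1)·(4/19·s − 4/11) = 0, giving roots s = 1 and s = (4/11)/(4/19) = 19/11. Since 19/11 ≥ 1, the smallest root in [0, 1] is s = 1.)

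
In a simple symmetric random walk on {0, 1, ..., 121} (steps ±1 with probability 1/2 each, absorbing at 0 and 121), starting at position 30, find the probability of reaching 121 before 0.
P(hit 121 before 0) = 30/121

Let u_k = P(hit 121 before 0 | start at k). Then u_0 = 0, u_121 = 1, and u_k = u_{k-1}/2 + u_{k+1}/2 for 1 ≤ k ≤ 120. This harmonic recurrence is solved by u_k = k/121, giving u_30 = 30/121.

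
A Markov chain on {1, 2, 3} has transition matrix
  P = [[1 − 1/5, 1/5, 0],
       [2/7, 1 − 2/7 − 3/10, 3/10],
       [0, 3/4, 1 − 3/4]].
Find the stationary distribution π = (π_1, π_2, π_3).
π = (50/99, 35/99, 14/99)

This is a birth-death chain on three states, which satisfies detailed balance: π_1 · P_{12} = π_2 · P_{21} and π_2 · P_{23} = π_3 · P_{32}.
From π_1 · 1/5 = π_2 · 2/7: π_2/π_1 = (1/5)/(2/7) = 7/10.
From π_2 · 3/10 = π_3 · 3/4: π_3/π_2 = (3/10)/(3/4) = 2/5.
Take π_1 proportional to 1; then unnormalized π = (1, 7/10, 7/25). Normalize by dividing by the sum 99/50:
  π = (50/99, 35/99, 14/99).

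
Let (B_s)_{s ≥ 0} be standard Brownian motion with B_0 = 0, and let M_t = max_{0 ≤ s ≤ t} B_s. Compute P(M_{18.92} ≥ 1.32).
P(M_{18.92} ≥ 1.32) = 2·P(B_{18.92} ≥ 1.32) = 2(1 − Φ(1.32/√18.92)) ≈ 0.7615

By the reflection principle for Brownian motion, P(M_t ≥ a) = 2 · P(B_t ≥ a) for a ≥ 0. Since B_t ~ N(0, t), P(B_t ≥ 1.32) = 1 − Φ(1.32/√t) = 1 − Φ(1.32/√18.92) = 1 − Φ(0.3035). So
  P(M_{18.92} ≥ 1.32) = 2(1 − Φ(0.3035)) ≈ 0.7615.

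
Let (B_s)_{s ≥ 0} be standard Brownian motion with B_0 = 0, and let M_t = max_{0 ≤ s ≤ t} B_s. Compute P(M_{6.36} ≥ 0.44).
P(M_{6.36} ≥ 0.44) = 2·P(B_{6.36} ≥ 0.44) = 2(1 − Φ(0.44/√6.36)) ≈ 0.8615

By the reflection principle for Brownian motion, P(M_t ≥ a) = 2 · P(B_t ≥ a) for a ≥ 0. Since B_t ~ N(0, t), P(B_t ≥ 0.44) = 1 − Φ(0.44/√t) = 1 − Φ(0.44/√6.36) = 1 − Φ(0.1745). So
  P(M_{6.36} ≥ 0.44) = 2(1 − Φ(0.1745)) ≈ 0.8615.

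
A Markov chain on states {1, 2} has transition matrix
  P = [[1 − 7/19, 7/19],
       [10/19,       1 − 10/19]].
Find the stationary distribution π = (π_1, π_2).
π_1 = 10/17, π_2 = 7/17

Solve πP = π with π_1 + π_2 = 1. From πP = π: π_1 · (1 − 7/19) + π_2 · 10/19 = π_1 ⇒ π_2 · 10/19 = π_1 · 7/19 ⇒ π_2/π_1 = (7/19)/(10/19) = 7/10. Together with π_1 + π_2 = 1:
  π_1 = (10/19)/(7/19 + 10/19) = (10/19)/(17/19) = 10/17,
  π_2 = (7/19)/(7/19 + 10/19) = (7/19)/(17/19) = 7/17.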